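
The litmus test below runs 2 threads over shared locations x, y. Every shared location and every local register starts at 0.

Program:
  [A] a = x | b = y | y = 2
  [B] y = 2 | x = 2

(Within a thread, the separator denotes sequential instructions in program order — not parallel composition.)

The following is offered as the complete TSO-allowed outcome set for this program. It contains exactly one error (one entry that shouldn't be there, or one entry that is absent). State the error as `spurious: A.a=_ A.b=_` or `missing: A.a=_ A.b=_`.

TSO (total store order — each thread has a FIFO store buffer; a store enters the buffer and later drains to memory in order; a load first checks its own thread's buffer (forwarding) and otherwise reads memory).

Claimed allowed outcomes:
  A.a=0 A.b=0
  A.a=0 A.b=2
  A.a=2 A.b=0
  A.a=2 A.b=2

outcome vector order: (A.a,A.b)
TSO (3): 0/0 0/2 2/2
claimed∖TSO = {2/0}

spurious: A.a=2 A.b=0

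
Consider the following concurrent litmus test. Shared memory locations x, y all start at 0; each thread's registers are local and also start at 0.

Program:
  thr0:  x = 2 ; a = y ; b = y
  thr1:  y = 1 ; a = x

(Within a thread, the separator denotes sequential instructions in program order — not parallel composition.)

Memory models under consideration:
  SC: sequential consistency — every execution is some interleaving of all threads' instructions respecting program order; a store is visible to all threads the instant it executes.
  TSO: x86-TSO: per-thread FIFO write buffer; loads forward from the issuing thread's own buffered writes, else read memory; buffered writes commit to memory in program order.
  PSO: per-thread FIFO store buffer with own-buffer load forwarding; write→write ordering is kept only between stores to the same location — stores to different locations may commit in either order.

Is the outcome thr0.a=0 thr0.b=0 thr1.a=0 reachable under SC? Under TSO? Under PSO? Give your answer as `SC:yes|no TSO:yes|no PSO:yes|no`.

SC:no TSO:yes PSO:yes

outcome vector order: (thr0.a,thr0.b,thr1.a)
SC: 4 outcomes — {<0 0 2>; <0 1 2>; <1 1 0>; <1 1 2>}
TSO: 6 outcomes — {<0 0 0>; <0 0 2>; <0 1 0>; <0 1 2>; <1 1 0>; <1 1 2>}
PSO: 6 outcomes — {<0 0 0>; <0 0 2>; <0 1 0>; <0 1 2>; <1 1 0>; <1 1 2>}
target <0 0 0> ∈ {TSO,PSO}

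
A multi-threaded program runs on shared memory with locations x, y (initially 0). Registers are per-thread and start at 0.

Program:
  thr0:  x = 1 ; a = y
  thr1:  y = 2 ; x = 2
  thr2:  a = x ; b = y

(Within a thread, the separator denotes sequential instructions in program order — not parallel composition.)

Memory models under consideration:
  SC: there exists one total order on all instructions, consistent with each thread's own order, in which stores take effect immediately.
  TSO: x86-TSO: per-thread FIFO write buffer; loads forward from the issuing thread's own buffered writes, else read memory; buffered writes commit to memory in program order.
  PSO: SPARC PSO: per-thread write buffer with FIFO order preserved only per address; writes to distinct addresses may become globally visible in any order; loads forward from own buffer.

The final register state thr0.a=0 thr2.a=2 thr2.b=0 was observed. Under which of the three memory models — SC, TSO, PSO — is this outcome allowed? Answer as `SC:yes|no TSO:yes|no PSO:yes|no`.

outcome vector order: (thr0.a,thr2.a,thr2.b)
[SC] allowed = {000 002 010 012 022 200 202 210 212 222}
[TSO] allowed = {000 002 010 012 022 200 202 210 212 222}
[PSO] allowed = {000 002 010 012 020 022 200 202 210 212 220 222}
target 020 ∈ {PSO}

SC:no TSO:no PSO:yes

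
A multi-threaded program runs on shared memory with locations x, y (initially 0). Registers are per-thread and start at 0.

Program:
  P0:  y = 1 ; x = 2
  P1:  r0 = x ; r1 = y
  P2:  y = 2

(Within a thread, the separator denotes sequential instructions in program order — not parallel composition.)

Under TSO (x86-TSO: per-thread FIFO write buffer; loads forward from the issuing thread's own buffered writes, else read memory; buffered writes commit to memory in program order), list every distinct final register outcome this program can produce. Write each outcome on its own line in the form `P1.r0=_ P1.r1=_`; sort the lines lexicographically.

outcome vector order: (P1.r0,P1.r1)
|TSO outcomes| = 5

P1.r0=0 P1.r1=0
P1.r0=0 P1.r1=1
P1.r0=0 P1.r1=2
P1.r0=2 P1.r1=1
P1.r0=2 P1.r1=2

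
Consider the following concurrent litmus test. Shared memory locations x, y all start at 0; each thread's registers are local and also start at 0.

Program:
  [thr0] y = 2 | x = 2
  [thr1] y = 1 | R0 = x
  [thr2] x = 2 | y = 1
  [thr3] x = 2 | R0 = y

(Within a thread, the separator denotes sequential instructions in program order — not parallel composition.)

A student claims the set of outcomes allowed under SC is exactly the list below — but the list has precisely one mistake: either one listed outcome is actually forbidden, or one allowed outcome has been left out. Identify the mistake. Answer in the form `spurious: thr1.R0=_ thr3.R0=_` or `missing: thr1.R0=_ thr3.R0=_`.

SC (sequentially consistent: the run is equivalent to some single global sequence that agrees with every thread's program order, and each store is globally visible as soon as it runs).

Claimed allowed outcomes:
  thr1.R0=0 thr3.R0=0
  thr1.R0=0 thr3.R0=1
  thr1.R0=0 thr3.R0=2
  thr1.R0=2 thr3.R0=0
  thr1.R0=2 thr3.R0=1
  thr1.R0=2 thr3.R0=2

outcome vector order: (thr1.R0,thr3.R0)
under SC → 01 02 20 21 22
claimed∖SC = {00}

spurious: thr1.R0=0 thr3.R0=0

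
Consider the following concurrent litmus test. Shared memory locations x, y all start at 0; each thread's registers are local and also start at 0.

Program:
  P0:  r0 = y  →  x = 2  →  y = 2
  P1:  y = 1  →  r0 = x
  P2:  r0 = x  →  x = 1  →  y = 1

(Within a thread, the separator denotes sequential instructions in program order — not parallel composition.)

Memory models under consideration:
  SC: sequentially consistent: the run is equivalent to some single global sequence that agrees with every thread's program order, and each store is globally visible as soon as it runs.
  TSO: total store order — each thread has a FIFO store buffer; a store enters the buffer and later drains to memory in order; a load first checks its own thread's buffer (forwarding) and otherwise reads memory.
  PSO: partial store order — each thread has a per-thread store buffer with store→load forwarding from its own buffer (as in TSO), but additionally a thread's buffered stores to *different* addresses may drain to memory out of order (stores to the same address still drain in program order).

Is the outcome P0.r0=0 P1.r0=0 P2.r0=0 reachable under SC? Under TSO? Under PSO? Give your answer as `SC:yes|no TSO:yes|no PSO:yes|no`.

SC:yes TSO:yes PSO:yes

outcome vector order: (P0.r0,P1.r0,P2.r0)
SC: 12 outcomes — {<0 0 0>; <0 0 2>; <0 1 0>; <0 1 2>; <0 2 0>; <0 2 2>; <1 0 0>; <1 0 2>; <1 1 0>; <1 1 2>; <1 2 0>; <1 2 2>}
TSO: 12 outcomes — {<0 0 0>; <0 0 2>; <0 1 0>; <0 1 2>; <0 2 0>; <0 2 2>; <1 0 0>; <1 0 2>; <1 1 0>; <1 1 2>; <1 2 0>; <1 2 2>}
PSO: 12 outcomes — {<0 0 0>; <0 0 2>; <0 1 0>; <0 1 2>; <0 2 0>; <0 2 2>; <1 0 0>; <1 0 2>; <1 1 0>; <1 1 2>; <1 2 0>; <1 2 2>}
target <0 0 0> ∈ {SC,TSO,PSO}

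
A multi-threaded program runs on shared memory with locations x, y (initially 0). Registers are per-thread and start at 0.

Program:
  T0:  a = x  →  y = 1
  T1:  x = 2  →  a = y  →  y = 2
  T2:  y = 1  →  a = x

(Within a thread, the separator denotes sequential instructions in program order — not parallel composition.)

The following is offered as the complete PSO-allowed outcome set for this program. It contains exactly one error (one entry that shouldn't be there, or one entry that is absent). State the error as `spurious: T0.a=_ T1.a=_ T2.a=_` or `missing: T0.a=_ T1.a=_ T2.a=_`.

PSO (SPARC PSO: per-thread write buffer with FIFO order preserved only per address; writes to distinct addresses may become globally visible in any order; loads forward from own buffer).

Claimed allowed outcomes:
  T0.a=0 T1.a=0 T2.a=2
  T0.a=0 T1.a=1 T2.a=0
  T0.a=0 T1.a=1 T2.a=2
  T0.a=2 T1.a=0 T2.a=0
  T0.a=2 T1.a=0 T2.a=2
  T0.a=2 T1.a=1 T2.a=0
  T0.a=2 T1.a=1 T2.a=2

outcome vector order: (T0.a,T1.a,T2.a)
PSO: 8 outcomes — {<0 0 0> <0 0 2> <0 1 0> <0 1 2> <2 0 0> <2 0 2> <2 1 0> <2 1 2>}
PSO∖claimed = {<0 0 0>}

missing: T0.a=0 T1.a=0 T2.a=0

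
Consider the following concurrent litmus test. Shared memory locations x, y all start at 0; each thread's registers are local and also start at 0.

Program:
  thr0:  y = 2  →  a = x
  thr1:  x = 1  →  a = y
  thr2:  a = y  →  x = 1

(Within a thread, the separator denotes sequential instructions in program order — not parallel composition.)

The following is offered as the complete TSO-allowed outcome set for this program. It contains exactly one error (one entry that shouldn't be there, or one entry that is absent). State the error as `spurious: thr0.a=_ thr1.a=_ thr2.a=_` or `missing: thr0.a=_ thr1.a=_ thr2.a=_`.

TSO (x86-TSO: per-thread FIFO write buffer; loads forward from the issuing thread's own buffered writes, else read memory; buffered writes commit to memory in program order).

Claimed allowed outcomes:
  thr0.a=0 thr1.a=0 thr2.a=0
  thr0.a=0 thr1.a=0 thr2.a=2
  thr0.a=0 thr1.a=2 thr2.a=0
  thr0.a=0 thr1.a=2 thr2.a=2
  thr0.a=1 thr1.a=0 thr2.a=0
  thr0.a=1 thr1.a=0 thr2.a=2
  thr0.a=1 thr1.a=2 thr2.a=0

outcome vector order: (thr0.a,thr1.a,thr2.a)
under TSO → (0,0,0) (0,0,2) (0,2,0) (0,2,2) (1,0,0) (1,0,2) (1,2,0) (1,2,2)
TSO∖claimed = {(1,2,2)}

missing: thr0.a=1 thr1.a=2 thr2.a=2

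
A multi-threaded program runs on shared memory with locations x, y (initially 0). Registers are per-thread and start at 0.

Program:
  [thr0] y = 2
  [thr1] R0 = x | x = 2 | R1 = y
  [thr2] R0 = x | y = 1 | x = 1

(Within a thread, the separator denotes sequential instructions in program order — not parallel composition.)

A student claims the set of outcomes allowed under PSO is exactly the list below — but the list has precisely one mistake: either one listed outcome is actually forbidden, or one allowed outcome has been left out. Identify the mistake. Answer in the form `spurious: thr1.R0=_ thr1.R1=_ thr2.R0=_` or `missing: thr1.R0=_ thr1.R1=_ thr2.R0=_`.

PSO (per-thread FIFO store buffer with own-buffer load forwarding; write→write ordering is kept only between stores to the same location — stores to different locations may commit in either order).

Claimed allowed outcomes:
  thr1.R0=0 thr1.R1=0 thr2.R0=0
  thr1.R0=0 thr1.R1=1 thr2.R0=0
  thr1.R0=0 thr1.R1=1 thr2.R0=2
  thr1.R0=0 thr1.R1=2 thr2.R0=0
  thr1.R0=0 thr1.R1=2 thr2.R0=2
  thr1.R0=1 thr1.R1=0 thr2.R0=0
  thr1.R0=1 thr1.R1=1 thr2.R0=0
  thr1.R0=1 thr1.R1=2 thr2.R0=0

missing: thr1.R0=0 thr1.R1=0 thr2.R0=2

outcome vector order: (thr1.R0,thr1.R1,thr2.R0)
[PSO] allowed = {<0 0 0> <0 0 2> <0 1 0> <0 1 2> <0 2 0> <0 2 2> <1 0 0> <1 1 0> <1 2 0>}
PSO∖claimed = {<0 0 2>}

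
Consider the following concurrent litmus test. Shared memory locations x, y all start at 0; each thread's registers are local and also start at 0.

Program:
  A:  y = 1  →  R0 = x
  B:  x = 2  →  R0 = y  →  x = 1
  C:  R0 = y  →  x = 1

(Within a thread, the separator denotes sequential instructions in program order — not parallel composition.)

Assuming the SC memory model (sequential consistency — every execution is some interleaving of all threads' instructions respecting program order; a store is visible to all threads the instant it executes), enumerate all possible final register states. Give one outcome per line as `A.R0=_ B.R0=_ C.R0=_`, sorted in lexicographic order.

outcome vector order: (A.R0,B.R0,C.R0)
|SC outcomes| = 10

A.R0=0 B.R0=1 C.R0=0
A.R0=0 B.R0=1 C.R0=1
A.R0=1 B.R0=0 C.R0=0
A.R0=1 B.R0=0 C.R0=1
A.R0=1 B.R0=1 C.R0=0
A.R0=1 B.R0=1 C.R0=1
A.R0=2 B.R0=0 C.R0=0
A.R0=2 B.R0=0 C.R0=1
A.R0=2 B.R0=1 C.R0=0
A.R0=2 B.R0=1 C.R0=1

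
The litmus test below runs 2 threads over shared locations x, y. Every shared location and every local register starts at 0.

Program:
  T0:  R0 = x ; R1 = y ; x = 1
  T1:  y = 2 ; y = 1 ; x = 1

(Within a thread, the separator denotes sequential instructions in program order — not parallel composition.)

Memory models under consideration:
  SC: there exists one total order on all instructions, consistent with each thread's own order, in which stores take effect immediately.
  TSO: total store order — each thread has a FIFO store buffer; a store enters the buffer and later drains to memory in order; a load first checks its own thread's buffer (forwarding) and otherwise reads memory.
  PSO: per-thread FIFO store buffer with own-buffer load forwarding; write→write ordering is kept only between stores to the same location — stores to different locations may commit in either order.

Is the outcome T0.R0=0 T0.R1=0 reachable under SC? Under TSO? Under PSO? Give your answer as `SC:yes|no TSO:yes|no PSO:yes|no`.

outcome vector order: (T0.R0,T0.R1)
SC: 4 outcomes — {0/0 0/1 0/2 1/1}
TSO: 4 outcomes — {0/0 0/1 0/2 1/1}
PSO: 6 outcomes — {0/0 0/1 0/2 1/0 1/1 1/2}
target 0/0 ∈ {SC,TSO,PSO}

SC:yes TSO:yes PSO:yes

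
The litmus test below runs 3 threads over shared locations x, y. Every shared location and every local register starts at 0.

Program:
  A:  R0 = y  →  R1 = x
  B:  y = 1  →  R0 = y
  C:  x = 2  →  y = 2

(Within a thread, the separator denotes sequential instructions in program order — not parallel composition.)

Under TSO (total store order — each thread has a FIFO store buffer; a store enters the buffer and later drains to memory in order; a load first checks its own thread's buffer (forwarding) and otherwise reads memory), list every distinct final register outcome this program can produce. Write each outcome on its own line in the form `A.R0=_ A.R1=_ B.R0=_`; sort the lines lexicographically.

A.R0=0 A.R1=0 B.R0=1
A.R0=0 A.R1=0 B.R0=2
A.R0=0 A.R1=2 B.R0=1
A.R0=0 A.R1=2 B.R0=2
A.R0=1 A.R1=0 B.R0=1
A.R0=1 A.R1=0 B.R0=2
A.R0=1 A.R1=2 B.R0=1
A.R0=1 A.R1=2 B.R0=2
A.R0=2 A.R1=2 B.R0=1
A.R0=2 A.R1=2 B.R0=2

outcome vector order: (A.R0,A.R1,B.R0)
|TSO outcomes| = 10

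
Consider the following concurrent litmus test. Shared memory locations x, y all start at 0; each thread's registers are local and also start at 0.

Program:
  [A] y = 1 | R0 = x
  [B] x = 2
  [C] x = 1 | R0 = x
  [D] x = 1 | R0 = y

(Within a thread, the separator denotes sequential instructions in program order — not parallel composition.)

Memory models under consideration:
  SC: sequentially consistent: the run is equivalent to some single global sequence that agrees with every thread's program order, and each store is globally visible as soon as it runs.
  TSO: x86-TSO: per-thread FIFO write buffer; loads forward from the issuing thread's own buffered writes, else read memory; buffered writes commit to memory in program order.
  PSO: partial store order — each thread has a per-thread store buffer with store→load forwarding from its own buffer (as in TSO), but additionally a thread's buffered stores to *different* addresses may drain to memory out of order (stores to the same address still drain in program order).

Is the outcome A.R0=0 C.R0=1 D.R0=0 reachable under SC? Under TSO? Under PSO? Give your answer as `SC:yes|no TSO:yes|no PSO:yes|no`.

SC:no TSO:yes PSO:yes

outcome vector order: (A.R0,C.R0,D.R0)
under SC → <0 1 1>; <0 2 1>; <1 1 0>; <1 1 1>; <1 2 0>; <1 2 1>; <2 1 0>; <2 1 1>; <2 2 0>; <2 2 1>
under TSO → <0 1 0>; <0 1 1>; <0 2 0>; <0 2 1>; <1 1 0>; <1 1 1>; <1 2 0>; <1 2 1>; <2 1 0>; <2 1 1>; <2 2 0>; <2 2 1>
under PSO → <0 1 0>; <0 1 1>; <0 2 0>; <0 2 1>; <1 1 0>; <1 1 1>; <1 2 0>; <1 2 1>; <2 1 0>; <2 1 1>; <2 2 0>; <2 2 1>
target <0 1 0> ∈ {TSO,PSO}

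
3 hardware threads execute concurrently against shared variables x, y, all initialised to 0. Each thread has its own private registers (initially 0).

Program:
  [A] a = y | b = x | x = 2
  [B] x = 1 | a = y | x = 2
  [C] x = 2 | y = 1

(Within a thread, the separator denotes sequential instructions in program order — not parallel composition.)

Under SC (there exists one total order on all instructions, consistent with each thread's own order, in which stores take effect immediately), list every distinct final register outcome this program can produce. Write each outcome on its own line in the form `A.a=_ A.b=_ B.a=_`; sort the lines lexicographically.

A.a=0 A.b=0 B.a=0
A.a=0 A.b=0 B.a=1
A.a=0 A.b=1 B.a=0
A.a=0 A.b=1 B.a=1
A.a=0 A.b=2 B.a=0
A.a=0 A.b=2 B.a=1
A.a=1 A.b=1 B.a=0
A.a=1 A.b=1 B.a=1
A.a=1 A.b=2 B.a=0
A.a=1 A.b=2 B.a=1

outcome vector order: (A.a,A.b,B.a)
|SC outcomes| = 10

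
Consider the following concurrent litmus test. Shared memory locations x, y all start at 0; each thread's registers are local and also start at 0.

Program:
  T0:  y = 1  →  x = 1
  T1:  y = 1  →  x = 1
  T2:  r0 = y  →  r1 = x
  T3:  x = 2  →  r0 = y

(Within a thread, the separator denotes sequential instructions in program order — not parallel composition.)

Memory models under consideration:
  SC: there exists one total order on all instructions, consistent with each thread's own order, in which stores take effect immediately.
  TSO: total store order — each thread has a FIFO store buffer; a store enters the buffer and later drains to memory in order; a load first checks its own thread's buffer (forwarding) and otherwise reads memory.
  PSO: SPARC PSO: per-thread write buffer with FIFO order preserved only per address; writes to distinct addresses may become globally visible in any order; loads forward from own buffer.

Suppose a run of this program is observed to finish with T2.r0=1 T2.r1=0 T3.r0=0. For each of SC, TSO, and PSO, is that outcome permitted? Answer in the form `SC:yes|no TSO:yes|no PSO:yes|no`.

SC:no TSO:yes PSO:yes

outcome vector order: (T2.r0,T2.r1,T3.r0)
under SC → 000; 001; 010; 011; 020; 021; 101; 110; 111; 120; 121
under TSO → 000; 001; 010; 011; 020; 021; 100; 101; 110; 111; 120; 121
under PSO → 000; 001; 010; 011; 020; 021; 100; 101; 110; 111; 120; 121
target 100 ∈ {TSO,PSO}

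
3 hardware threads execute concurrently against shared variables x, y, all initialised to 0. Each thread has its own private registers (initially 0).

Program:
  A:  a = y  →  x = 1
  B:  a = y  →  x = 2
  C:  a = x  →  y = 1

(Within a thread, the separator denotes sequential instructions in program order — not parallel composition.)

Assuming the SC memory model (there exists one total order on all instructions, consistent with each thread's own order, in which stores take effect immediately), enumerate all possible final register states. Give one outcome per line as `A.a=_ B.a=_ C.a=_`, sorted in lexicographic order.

A.a=0 B.a=0 C.a=0
A.a=0 B.a=0 C.a=1
A.a=0 B.a=0 C.a=2
A.a=0 B.a=1 C.a=0
A.a=0 B.a=1 C.a=1
A.a=1 B.a=0 C.a=0
A.a=1 B.a=0 C.a=2
A.a=1 B.a=1 C.a=0

outcome vector order: (A.a,B.a,C.a)
|SC outcomes| = 8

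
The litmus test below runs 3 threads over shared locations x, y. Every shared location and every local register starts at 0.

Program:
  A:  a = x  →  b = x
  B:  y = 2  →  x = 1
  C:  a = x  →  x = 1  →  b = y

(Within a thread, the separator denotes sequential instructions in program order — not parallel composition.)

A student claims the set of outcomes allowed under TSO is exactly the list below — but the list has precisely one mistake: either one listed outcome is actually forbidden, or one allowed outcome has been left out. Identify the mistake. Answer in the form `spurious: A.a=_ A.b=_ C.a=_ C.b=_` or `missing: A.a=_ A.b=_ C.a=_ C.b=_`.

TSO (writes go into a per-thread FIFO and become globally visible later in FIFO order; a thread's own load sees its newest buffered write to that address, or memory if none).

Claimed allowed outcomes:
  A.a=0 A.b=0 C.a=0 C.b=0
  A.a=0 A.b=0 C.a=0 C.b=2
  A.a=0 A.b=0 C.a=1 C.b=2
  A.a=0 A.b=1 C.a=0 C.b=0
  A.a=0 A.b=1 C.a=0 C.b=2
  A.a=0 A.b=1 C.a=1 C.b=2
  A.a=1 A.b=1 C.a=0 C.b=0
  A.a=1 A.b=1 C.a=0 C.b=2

outcome vector order: (A.a,A.b,C.a,C.b)
TSO: 9 outcomes — {<0 0 0 0>, <0 0 0 2>, <0 0 1 2>, <0 1 0 0>, <0 1 0 2>, <0 1 1 2>, <1 1 0 0>, <1 1 0 2>, <1 1 1 2>}
TSO∖claimed = {<1 1 1 2>}

missing: A.a=1 A.b=1 C.a=1 C.b=2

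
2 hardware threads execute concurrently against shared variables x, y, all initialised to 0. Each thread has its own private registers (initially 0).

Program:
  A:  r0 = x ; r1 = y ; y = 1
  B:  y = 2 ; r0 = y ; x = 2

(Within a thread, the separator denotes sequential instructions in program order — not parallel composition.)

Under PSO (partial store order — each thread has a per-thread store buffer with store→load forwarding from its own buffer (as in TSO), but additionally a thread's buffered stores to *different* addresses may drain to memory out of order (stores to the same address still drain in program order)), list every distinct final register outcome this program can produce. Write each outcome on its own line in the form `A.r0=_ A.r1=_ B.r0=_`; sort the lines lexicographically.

A.r0=0 A.r1=0 B.r0=1
A.r0=0 A.r1=0 B.r0=2
A.r0=0 A.r1=2 B.r0=1
A.r0=0 A.r1=2 B.r0=2
A.r0=2 A.r1=0 B.r0=2
A.r0=2 A.r1=2 B.r0=2

outcome vector order: (A.r0,A.r1,B.r0)
|PSO outcomes| = 6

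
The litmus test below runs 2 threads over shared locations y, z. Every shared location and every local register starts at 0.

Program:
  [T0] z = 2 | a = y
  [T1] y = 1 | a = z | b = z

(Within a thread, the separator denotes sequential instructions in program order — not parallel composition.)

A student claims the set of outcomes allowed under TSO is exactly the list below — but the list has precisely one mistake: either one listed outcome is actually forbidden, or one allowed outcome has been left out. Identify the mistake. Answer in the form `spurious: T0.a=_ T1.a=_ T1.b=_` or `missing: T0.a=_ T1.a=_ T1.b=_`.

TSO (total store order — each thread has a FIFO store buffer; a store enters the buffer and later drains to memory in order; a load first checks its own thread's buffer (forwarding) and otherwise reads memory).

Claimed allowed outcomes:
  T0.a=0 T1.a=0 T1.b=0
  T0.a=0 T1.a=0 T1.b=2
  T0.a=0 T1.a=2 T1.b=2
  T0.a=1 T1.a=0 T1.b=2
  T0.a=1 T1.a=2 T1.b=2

outcome vector order: (T0.a,T1.a,T1.b)
TSO (6): 000; 002; 022; 100; 102; 122
TSO∖claimed = {100}

missing: T0.a=1 T1.a=0 T1.b=0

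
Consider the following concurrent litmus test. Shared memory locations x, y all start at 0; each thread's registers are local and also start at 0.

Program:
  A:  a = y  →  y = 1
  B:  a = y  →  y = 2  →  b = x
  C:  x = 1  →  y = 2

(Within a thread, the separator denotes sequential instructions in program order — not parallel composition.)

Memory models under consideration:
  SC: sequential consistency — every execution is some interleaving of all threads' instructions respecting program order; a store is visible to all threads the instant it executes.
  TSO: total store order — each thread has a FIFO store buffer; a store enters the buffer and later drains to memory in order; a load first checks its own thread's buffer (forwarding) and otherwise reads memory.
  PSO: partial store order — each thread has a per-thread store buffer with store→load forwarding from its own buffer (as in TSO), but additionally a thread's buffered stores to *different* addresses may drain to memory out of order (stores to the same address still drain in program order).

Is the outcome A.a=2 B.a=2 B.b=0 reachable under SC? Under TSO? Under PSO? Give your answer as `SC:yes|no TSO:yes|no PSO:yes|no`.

SC:no TSO:no PSO:yes

outcome vector order: (A.a,B.a,B.b)
SC: 9 outcomes — {0/0/0, 0/0/1, 0/1/0, 0/1/1, 0/2/1, 2/0/0, 2/0/1, 2/1/1, 2/2/1}
TSO: 9 outcomes — {0/0/0, 0/0/1, 0/1/0, 0/1/1, 0/2/1, 2/0/0, 2/0/1, 2/1/1, 2/2/1}
PSO: 12 outcomes — {0/0/0, 0/0/1, 0/1/0, 0/1/1, 0/2/0, 0/2/1, 2/0/0, 2/0/1, 2/1/0, 2/1/1, 2/2/0, 2/2/1}
target 2/2/0 ∈ {PSO}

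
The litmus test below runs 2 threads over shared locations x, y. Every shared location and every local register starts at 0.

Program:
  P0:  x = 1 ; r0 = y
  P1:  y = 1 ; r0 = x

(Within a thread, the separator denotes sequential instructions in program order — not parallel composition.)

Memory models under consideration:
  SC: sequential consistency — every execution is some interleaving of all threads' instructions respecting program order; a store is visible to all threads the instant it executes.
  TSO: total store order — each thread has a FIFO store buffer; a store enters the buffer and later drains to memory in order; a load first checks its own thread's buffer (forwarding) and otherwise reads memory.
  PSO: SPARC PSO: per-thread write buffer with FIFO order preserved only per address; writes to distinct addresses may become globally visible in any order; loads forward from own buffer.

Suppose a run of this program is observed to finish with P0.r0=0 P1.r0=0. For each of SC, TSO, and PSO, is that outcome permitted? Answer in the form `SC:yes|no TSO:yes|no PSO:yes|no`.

SC:no TSO:yes PSO:yes

outcome vector order: (P0.r0,P1.r0)
SC (3): (0,1), (1,0), (1,1)
TSO (4): (0,0), (0,1), (1,0), (1,1)
PSO (4): (0,0), (0,1), (1,0), (1,1)
target (0,0) ∈ {TSO,PSO}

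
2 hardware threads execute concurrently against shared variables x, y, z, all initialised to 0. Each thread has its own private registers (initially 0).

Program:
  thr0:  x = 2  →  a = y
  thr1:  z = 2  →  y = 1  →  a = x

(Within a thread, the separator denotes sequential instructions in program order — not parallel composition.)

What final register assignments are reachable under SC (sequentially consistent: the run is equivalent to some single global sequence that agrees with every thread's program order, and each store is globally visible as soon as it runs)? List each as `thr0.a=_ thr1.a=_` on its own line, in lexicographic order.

outcome vector order: (thr0.a,thr1.a)
|SC outcomes| = 3

thr0.a=0 thr1.a=2
thr0.a=1 thr1.a=0
thr0.a=1 thr1.a=2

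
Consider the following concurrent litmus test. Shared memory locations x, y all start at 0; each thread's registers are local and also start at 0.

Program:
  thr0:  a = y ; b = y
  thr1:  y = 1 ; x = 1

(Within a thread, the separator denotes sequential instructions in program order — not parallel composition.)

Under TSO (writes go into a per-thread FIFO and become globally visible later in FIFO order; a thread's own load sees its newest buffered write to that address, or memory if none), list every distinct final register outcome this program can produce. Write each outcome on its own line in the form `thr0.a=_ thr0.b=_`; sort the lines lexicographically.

thr0.a=0 thr0.b=0
thr0.a=0 thr0.b=1
thr0.a=1 thr0.b=1

outcome vector order: (thr0.a,thr0.b)
|TSO outcomes| = 3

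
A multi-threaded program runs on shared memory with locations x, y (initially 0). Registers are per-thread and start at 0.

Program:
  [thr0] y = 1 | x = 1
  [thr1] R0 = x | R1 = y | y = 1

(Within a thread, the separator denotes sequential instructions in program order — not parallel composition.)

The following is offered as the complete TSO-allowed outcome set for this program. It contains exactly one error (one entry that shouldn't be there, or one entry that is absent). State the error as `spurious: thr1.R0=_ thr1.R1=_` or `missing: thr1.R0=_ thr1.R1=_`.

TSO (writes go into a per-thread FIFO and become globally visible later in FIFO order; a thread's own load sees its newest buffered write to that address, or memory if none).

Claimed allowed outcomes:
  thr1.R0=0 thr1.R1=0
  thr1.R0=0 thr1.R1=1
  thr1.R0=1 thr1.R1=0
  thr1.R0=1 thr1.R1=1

spurious: thr1.R0=1 thr1.R1=0

outcome vector order: (thr1.R0,thr1.R1)
[TSO] allowed = {0/0 0/1 1/1}
claimed∖TSO = {1/0}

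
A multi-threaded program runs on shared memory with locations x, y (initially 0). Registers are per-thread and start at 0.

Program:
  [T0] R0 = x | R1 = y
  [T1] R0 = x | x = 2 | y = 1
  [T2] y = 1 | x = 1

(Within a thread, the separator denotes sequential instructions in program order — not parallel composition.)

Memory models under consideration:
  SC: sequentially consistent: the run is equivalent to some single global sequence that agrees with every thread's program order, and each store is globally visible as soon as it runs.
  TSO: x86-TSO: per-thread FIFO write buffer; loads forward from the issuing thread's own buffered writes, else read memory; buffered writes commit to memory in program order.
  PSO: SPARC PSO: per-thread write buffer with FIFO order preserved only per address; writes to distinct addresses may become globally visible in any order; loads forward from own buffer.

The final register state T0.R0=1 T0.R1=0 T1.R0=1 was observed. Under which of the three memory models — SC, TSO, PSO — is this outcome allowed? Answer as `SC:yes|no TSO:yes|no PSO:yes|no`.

outcome vector order: (T0.R0,T0.R1,T1.R0)
SC (9): (0,0,0), (0,0,1), (0,1,0), (0,1,1), (1,1,0), (1,1,1), (2,0,0), (2,1,0), (2,1,1)
TSO (9): (0,0,0), (0,0,1), (0,1,0), (0,1,1), (1,1,0), (1,1,1), (2,0,0), (2,1,0), (2,1,1)
PSO (12): (0,0,0), (0,0,1), (0,1,0), (0,1,1), (1,0,0), (1,0,1), (1,1,0), (1,1,1), (2,0,0), (2,0,1), (2,1,0), (2,1,1)
target (1,0,1) ∈ {PSO}

SC:no TSO:no PSO:yes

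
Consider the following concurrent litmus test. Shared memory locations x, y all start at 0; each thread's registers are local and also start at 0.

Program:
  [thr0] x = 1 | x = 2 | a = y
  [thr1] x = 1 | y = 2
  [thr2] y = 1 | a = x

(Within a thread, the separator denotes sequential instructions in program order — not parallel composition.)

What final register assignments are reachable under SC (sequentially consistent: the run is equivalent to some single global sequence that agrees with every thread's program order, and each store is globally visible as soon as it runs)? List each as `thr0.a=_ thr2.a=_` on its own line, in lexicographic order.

outcome vector order: (thr0.a,thr2.a)
|SC outcomes| = 8

thr0.a=0 thr2.a=1
thr0.a=0 thr2.a=2
thr0.a=1 thr2.a=0
thr0.a=1 thr2.a=1
thr0.a=1 thr2.a=2
thr0.a=2 thr2.a=0
thr0.a=2 thr2.a=1
thr0.a=2 thr2.a=2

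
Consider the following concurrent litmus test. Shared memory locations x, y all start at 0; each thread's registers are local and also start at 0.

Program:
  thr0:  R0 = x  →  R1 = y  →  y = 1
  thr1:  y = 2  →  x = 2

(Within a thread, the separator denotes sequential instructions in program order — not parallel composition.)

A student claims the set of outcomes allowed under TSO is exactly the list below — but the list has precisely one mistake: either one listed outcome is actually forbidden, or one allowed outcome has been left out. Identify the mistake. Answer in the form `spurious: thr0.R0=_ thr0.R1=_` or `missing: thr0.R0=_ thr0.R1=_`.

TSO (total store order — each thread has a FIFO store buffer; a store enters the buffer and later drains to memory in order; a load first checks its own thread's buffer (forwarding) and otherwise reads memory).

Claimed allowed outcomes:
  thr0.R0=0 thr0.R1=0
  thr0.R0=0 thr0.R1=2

missing: thr0.R0=2 thr0.R1=2

outcome vector order: (thr0.R0,thr0.R1)
TSO: 3 outcomes — {(0,0), (0,2), (2,2)}
TSO∖claimed = {(2,2)}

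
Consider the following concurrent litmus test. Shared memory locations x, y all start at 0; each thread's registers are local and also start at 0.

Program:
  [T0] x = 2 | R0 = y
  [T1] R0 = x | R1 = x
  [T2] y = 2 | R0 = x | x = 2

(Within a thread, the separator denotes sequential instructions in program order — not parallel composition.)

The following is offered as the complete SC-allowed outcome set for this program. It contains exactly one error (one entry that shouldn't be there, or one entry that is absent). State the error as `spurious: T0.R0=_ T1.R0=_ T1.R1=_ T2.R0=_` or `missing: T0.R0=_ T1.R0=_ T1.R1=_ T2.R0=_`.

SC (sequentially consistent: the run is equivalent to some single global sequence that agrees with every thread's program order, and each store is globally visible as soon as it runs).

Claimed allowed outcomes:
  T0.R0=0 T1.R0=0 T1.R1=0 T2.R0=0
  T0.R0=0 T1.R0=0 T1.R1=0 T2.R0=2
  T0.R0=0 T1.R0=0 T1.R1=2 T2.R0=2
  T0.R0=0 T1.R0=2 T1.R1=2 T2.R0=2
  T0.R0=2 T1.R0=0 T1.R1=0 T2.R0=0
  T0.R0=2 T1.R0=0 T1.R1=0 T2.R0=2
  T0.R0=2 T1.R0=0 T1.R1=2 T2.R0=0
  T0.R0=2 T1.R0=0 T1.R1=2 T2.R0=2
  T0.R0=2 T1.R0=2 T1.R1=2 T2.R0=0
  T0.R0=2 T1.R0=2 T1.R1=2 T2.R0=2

outcome vector order: (T0.R0,T1.R0,T1.R1,T2.R0)
[SC] allowed = {(0,0,0,2), (0,0,2,2), (0,2,2,2), (2,0,0,0), (2,0,0,2), (2,0,2,0), (2,0,2,2), (2,2,2,0), (2,2,2,2)}
claimed∖SC = {(0,0,0,0)}

spurious: T0.R0=0 T1.R0=0 T1.R1=0 T2.R0=0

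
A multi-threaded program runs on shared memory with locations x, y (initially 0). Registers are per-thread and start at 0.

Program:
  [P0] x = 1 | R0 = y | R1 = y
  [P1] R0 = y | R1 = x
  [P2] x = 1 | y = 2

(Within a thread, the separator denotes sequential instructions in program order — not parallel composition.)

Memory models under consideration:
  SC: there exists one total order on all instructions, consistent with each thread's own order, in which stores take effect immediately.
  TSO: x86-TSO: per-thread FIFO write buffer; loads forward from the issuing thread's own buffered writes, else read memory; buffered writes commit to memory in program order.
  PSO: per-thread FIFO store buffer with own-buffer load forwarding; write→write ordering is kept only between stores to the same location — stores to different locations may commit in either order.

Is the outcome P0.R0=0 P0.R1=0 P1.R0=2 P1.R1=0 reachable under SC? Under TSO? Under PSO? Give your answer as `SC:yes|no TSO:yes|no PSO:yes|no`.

outcome vector order: (P0.R0,P0.R1,P1.R0,P1.R1)
under SC → 0/0/0/0 0/0/0/1 0/0/2/1 0/2/0/0 0/2/0/1 0/2/2/1 2/2/0/0 2/2/0/1 2/2/2/1
under TSO → 0/0/0/0 0/0/0/1 0/0/2/1 0/2/0/0 0/2/0/1 0/2/2/1 2/2/0/0 2/2/0/1 2/2/2/1
under PSO → 0/0/0/0 0/0/0/1 0/0/2/0 0/0/2/1 0/2/0/0 0/2/0/1 0/2/2/0 0/2/2/1 2/2/0/0 2/2/0/1 2/2/2/0 2/2/2/1
target 0/0/2/0 ∈ {PSO}

SC:no TSO:no PSO:yes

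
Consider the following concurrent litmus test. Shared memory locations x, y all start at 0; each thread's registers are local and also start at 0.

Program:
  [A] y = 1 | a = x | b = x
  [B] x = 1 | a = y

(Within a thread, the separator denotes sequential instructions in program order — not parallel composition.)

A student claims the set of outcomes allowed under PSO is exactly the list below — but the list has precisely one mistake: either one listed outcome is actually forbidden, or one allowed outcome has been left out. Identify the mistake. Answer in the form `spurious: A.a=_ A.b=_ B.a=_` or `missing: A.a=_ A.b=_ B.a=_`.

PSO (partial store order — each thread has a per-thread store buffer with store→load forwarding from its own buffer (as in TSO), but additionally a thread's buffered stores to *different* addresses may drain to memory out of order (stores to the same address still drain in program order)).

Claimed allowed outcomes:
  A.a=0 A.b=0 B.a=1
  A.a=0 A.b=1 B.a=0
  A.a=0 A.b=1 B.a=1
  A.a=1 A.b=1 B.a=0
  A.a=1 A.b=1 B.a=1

missing: A.a=0 A.b=0 B.a=0

outcome vector order: (A.a,A.b,B.a)
[PSO] allowed = {<0 0 0> <0 0 1> <0 1 0> <0 1 1> <1 1 0> <1 1 1>}
PSO∖claimed = {<0 0 0>}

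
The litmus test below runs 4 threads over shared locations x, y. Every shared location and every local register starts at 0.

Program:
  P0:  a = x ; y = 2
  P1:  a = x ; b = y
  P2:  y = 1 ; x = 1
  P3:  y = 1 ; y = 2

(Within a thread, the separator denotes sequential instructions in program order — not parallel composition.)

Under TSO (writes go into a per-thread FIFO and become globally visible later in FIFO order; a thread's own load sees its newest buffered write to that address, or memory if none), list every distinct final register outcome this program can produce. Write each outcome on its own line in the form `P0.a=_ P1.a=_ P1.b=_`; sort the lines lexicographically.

P0.a=0 P1.a=0 P1.b=0
P0.a=0 P1.a=0 P1.b=1
P0.a=0 P1.a=0 P1.b=2
P0.a=0 P1.a=1 P1.b=1
P0.a=0 P1.a=1 P1.b=2
P0.a=1 P1.a=0 P1.b=0
P0.a=1 P1.a=0 P1.b=1
P0.a=1 P1.a=0 P1.b=2
P0.a=1 P1.a=1 P1.b=1
P0.a=1 P1.a=1 P1.b=2

outcome vector order: (P0.a,P1.a,P1.b)
|TSO outcomes| = 10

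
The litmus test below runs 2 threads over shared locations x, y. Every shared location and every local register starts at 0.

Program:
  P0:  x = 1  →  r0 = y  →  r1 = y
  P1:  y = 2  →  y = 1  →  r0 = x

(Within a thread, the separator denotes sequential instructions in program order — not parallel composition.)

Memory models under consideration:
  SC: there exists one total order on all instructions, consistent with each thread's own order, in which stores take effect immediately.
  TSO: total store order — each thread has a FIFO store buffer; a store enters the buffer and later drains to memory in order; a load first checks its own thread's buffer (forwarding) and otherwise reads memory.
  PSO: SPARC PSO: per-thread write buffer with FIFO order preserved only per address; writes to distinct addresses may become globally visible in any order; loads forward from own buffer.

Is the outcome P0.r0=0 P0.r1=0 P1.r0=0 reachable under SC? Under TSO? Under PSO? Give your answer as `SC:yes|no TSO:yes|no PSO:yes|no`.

outcome vector order: (P0.r0,P0.r1,P1.r0)
[SC] allowed = {0/0/1; 0/1/1; 0/2/1; 1/1/0; 1/1/1; 2/1/1; 2/2/1}
[TSO] allowed = {0/0/0; 0/0/1; 0/1/0; 0/1/1; 0/2/0; 0/2/1; 1/1/0; 1/1/1; 2/1/0; 2/1/1; 2/2/0; 2/2/1}
[PSO] allowed = {0/0/0; 0/0/1; 0/1/0; 0/1/1; 0/2/0; 0/2/1; 1/1/0; 1/1/1; 2/1/0; 2/1/1; 2/2/0; 2/2/1}
target 0/0/0 ∈ {TSO,PSO}

SC:no TSO:yes PSO:yes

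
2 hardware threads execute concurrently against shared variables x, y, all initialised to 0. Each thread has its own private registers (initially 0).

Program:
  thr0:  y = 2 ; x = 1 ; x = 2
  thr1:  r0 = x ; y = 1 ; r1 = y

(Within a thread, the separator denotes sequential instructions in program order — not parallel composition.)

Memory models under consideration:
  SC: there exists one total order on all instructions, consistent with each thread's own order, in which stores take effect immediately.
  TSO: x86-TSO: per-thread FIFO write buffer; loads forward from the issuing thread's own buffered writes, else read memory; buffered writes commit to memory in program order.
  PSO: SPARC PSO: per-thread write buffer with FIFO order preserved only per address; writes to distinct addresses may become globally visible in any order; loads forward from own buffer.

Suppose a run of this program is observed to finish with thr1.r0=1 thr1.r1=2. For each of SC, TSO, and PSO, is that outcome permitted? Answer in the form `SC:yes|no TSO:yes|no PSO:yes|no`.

outcome vector order: (thr1.r0,thr1.r1)
under SC → <0 1>, <0 2>, <1 1>, <2 1>
under TSO → <0 1>, <0 2>, <1 1>, <2 1>
under PSO → <0 1>, <0 2>, <1 1>, <1 2>, <2 1>, <2 2>
target <1 2> ∈ {PSO}

SC:no TSO:no PSO:yes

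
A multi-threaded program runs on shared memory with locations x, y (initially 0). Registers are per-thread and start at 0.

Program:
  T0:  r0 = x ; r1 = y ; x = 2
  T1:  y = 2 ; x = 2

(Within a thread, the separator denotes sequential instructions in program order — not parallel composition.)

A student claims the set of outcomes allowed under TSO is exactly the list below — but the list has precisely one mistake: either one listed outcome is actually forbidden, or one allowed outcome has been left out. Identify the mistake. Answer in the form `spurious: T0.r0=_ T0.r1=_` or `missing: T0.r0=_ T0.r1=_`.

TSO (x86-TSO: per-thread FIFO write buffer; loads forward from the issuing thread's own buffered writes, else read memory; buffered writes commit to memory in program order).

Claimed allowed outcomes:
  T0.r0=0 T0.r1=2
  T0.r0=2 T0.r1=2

missing: T0.r0=0 T0.r1=0

outcome vector order: (T0.r0,T0.r1)
[TSO] allowed = {(0,0) (0,2) (2,2)}
TSO∖claimed = {(0,0)}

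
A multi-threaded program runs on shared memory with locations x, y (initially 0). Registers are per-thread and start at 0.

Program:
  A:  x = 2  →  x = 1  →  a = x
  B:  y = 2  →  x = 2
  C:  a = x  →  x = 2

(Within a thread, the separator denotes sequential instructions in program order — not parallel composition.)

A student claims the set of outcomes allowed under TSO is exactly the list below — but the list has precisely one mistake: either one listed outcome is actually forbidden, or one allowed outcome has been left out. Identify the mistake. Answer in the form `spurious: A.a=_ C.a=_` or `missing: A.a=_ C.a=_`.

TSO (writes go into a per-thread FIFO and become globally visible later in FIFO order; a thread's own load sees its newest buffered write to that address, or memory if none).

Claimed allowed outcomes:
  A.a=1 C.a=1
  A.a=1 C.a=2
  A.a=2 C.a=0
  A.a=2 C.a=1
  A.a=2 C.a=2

missing: A.a=1 C.a=0

outcome vector order: (A.a,C.a)
[TSO] allowed = {<1 0> <1 1> <1 2> <2 0> <2 1> <2 2>}
TSO∖claimed = {<1 0>}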